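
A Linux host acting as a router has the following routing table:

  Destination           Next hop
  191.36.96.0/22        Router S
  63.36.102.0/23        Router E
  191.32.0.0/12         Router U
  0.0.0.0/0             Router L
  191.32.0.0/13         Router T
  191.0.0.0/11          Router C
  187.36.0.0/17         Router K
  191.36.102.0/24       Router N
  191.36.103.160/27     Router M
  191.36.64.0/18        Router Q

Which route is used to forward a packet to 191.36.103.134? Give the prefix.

191.36.64.0/18

Entries matching 191.36.103.134:
  0.0.0.0/0 (default, matches everything)
  191.32.0.0/12 (191.32.0.0 - 191.47.255.255)
  191.32.0.0/13 (191.32.0.0 - 191.39.255.255)
  191.36.64.0/18 (191.36.64.0 - 191.36.127.255)
Most specific is 191.36.64.0/18.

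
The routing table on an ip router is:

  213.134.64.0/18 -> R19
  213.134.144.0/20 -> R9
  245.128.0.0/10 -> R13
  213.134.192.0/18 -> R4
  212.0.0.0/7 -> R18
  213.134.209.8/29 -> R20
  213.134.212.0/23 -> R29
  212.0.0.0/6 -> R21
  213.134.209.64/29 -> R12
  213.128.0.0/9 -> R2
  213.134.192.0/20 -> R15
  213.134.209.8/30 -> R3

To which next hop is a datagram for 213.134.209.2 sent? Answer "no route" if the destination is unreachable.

Routes whose prefix contains 213.134.209.2:
  212.0.0.0/6 (212.0.0.0 - 215.255.255.255) -> R21
  212.0.0.0/7 (212.0.0.0 - 213.255.255.255) -> R18
  213.128.0.0/9 (213.128.0.0 - 213.255.255.255) -> R2
  213.134.192.0/18 (213.134.192.0 - 213.134.255.255) -> R4
More-specific entries that do NOT match:
  213.134.209.8/30 (213.134.209.8 - 213.134.209.11) does not contain 213.134.209.2
  213.134.209.8/29 (213.134.209.8 - 213.134.209.15) does not contain 213.134.209.2
  213.134.209.64/29 (213.134.209.64 - 213.134.209.71) does not contain 213.134.209.2
  213.134.212.0/23 (213.134.212.0 - 213.134.213.255) does not contain 213.134.209.2
  213.134.144.0/20 (213.134.144.0 - 213.134.159.255) does not contain 213.134.209.2
  213.134.192.0/20 (213.134.192.0 - 213.134.207.255) does not contain 213.134.209.2
Longest matching prefix is /18 -> next hop R4.

R4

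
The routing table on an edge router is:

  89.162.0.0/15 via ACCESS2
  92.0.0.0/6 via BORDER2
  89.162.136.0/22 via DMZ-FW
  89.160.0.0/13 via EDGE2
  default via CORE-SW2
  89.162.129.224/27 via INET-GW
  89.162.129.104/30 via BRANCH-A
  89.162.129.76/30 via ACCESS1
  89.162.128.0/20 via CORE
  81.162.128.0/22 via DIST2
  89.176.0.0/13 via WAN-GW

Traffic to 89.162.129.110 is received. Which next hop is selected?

CORE

Routes whose prefix contains 89.162.129.110:
  0.0.0.0/0 (default, matches everything) -> CORE-SW2
  89.160.0.0/13 (89.160.0.0 - 89.167.255.255) -> EDGE2
  89.162.0.0/15 (89.162.0.0 - 89.163.255.255) -> ACCESS2
  89.162.128.0/20 (89.162.128.0 - 89.162.143.255) -> CORE
More-specific entries that do NOT match:
  89.162.129.104/30 (89.162.129.104 - 89.162.129.107) does not contain 89.162.129.110
  89.162.129.76/30 (89.162.129.76 - 89.162.129.79) does not contain 89.162.129.110
  89.162.129.224/27 (89.162.129.224 - 89.162.129.255) does not contain 89.162.129.110
  89.162.136.0/22 (89.162.136.0 - 89.162.139.255) does not contain 89.162.129.110
  81.162.128.0/22 (81.162.128.0 - 81.162.131.255) does not contain 89.162.129.110
Longest matching prefix is /20 -> next hop CORE.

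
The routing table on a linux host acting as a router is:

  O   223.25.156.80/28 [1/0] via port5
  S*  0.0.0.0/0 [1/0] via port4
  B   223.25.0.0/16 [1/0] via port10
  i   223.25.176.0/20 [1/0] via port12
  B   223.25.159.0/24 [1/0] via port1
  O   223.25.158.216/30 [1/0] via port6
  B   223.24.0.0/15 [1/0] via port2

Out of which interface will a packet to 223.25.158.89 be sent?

Routes whose prefix contains 223.25.158.89:
  0.0.0.0/0 (default, matches everything) -> port4
  223.24.0.0/15 (223.24.0.0 - 223.25.255.255) -> port2
  223.25.0.0/16 (223.25.0.0 - 223.25.255.255) -> port10
More-specific entries that do NOT match:
  223.25.158.216/30 (223.25.158.216 - 223.25.158.219) does not contain 223.25.158.89
  223.25.156.80/28 (223.25.156.80 - 223.25.156.95) does not contain 223.25.158.89
  223.25.159.0/24 (223.25.159.0 - 223.25.159.255) does not contain 223.25.158.89
  223.25.176.0/20 (223.25.176.0 - 223.25.191.255) does not contain 223.25.158.89
Longest matching prefix is /16 -> interface port10.

port10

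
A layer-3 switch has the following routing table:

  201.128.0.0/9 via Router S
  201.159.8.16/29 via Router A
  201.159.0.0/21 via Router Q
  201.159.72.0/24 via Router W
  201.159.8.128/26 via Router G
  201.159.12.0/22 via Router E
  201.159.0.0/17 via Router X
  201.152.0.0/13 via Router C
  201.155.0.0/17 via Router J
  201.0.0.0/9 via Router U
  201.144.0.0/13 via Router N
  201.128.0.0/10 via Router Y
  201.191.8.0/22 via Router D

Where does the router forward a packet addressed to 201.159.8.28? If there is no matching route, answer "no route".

Routes whose prefix contains 201.159.8.28:
  201.128.0.0/9 (201.128.0.0 - 201.255.255.255) -> Router S
  201.128.0.0/10 (201.128.0.0 - 201.191.255.255) -> Router Y
  201.152.0.0/13 (201.152.0.0 - 201.159.255.255) -> Router C
  201.159.0.0/17 (201.159.0.0 - 201.159.127.255) -> Router X
More-specific entries that do NOT match:
  201.159.8.16/29 (201.159.8.16 - 201.159.8.23) does not contain 201.159.8.28
  201.159.8.128/26 (201.159.8.128 - 201.159.8.191) does not contain 201.159.8.28
  201.159.72.0/24 (201.159.72.0 - 201.159.72.255) does not contain 201.159.8.28
  201.159.12.0/22 (201.159.12.0 - 201.159.15.255) does not contain 201.159.8.28
  201.191.8.0/22 (201.191.8.0 - 201.191.11.255) does not contain 201.159.8.28
  201.159.0.0/21 (201.159.0.0 - 201.159.7.255) does not contain 201.159.8.28
Longest matching prefix is /17 -> next hop Router X.

Router X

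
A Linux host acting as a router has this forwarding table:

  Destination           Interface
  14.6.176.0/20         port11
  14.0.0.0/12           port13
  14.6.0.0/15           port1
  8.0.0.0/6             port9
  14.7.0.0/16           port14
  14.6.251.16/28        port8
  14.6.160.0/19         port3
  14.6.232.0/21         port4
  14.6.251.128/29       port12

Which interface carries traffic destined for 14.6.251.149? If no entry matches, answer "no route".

port1

Routes whose prefix contains 14.6.251.149:
  14.0.0.0/12 (14.0.0.0 - 14.15.255.255) -> port13
  14.6.0.0/15 (14.6.0.0 - 14.7.255.255) -> port1
More-specific entries that do NOT match:
  14.6.251.128/29 (14.6.251.128 - 14.6.251.135) does not contain 14.6.251.149
  14.6.251.16/28 (14.6.251.16 - 14.6.251.31) does not contain 14.6.251.149
  14.6.232.0/21 (14.6.232.0 - 14.6.239.255) does not contain 14.6.251.149
  14.6.176.0/20 (14.6.176.0 - 14.6.191.255) does not contain 14.6.251.149
  14.6.160.0/19 (14.6.160.0 - 14.6.191.255) does not contain 14.6.251.149
  14.7.0.0/16 (14.7.0.0 - 14.7.255.255) does not contain 14.6.251.149
Longest matching prefix is /15 -> interface port1.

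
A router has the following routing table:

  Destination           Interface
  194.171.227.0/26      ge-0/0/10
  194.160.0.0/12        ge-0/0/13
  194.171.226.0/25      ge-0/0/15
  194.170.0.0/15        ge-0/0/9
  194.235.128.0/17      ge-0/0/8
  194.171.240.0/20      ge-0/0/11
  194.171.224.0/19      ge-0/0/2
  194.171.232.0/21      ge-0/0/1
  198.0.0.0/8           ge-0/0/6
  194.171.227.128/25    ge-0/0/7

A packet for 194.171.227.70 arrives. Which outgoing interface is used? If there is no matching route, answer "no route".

Routes whose prefix contains 194.171.227.70:
  194.160.0.0/12 (194.160.0.0 - 194.175.255.255) -> ge-0/0/13
  194.170.0.0/15 (194.170.0.0 - 194.171.255.255) -> ge-0/0/9
  194.171.224.0/19 (194.171.224.0 - 194.171.255.255) -> ge-0/0/2
More-specific entries that do NOT match:
  194.171.227.0/26 (194.171.227.0 - 194.171.227.63) does not contain 194.171.227.70
  194.171.226.0/25 (194.171.226.0 - 194.171.226.127) does not contain 194.171.227.70
  194.171.227.128/25 (194.171.227.128 - 194.171.227.255) does not contain 194.171.227.70
  194.171.232.0/21 (194.171.232.0 - 194.171.239.255) does not contain 194.171.227.70
  194.171.240.0/20 (194.171.240.0 - 194.171.255.255) does not contain 194.171.227.70
Longest matching prefix is /19 -> interface ge-0/0/2.

ge-0/0/2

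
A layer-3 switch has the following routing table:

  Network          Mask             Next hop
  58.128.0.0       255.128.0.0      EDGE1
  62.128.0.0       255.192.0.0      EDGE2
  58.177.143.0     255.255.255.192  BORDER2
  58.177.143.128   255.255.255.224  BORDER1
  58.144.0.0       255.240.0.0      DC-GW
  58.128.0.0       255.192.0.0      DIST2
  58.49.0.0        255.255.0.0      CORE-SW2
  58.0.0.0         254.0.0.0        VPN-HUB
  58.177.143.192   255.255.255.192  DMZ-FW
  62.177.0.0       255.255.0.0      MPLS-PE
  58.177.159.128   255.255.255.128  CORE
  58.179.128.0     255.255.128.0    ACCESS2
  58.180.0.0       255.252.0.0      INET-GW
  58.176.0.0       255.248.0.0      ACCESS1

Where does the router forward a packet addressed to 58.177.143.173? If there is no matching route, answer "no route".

ACCESS1

Routes whose prefix contains 58.177.143.173:
  58.0.0.0/7 (58.0.0.0 - 59.255.255.255) -> VPN-HUB
  58.128.0.0/9 (58.128.0.0 - 58.255.255.255) -> EDGE1
  58.128.0.0/10 (58.128.0.0 - 58.191.255.255) -> DIST2
  58.176.0.0/13 (58.176.0.0 - 58.183.255.255) -> ACCESS1
More-specific entries that do NOT match:
  58.177.143.128/27 (58.177.143.128 - 58.177.143.159) does not contain 58.177.143.173
  58.177.143.0/26 (58.177.143.0 - 58.177.143.63) does not contain 58.177.143.173
  58.177.143.192/26 (58.177.143.192 - 58.177.143.255) does not contain 58.177.143.173
  58.177.159.128/25 (58.177.159.128 - 58.177.159.255) does not contain 58.177.143.173
  58.179.128.0/17 (58.179.128.0 - 58.179.255.255) does not contain 58.177.143.173
  58.49.0.0/16 (58.49.0.0 - 58.49.255.255) does not contain 58.177.143.173
  62.177.0.0/16 (62.177.0.0 - 62.177.255.255) does not contain 58.177.143.173
  58.180.0.0/14 (58.180.0.0 - 58.183.255.255) does not contain 58.177.143.173
Longest matching prefix is /13 -> next hop ACCESS1.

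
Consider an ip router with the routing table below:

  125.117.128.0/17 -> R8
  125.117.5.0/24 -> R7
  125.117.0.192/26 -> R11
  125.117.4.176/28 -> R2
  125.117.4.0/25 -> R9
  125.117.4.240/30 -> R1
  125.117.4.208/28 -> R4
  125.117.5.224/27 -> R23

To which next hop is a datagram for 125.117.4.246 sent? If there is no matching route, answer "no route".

No entry's prefix contains 125.117.4.246; there is no default route.

no route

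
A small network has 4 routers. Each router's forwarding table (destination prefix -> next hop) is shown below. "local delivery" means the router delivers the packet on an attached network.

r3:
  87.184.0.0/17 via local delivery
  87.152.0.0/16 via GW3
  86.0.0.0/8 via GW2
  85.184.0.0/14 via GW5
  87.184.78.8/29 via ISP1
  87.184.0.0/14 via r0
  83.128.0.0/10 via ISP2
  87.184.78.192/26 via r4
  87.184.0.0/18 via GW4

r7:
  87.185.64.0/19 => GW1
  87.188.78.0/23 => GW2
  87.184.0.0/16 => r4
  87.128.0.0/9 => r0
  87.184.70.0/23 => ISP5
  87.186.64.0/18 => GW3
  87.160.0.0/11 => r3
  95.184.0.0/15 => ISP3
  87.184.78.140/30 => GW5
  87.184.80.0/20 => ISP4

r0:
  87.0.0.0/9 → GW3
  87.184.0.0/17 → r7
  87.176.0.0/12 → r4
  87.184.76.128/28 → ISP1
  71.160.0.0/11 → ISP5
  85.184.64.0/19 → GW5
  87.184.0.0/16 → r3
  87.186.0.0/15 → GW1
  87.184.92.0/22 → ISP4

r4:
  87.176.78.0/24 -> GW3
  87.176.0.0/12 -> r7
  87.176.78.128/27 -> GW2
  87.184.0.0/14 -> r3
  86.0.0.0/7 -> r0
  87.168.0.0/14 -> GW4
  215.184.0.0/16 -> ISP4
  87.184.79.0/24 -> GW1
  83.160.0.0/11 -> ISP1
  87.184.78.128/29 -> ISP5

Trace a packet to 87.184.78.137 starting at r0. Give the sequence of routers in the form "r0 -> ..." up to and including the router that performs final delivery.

r0 -> r7 -> r4 -> r3

At r0: longest match for 87.184.78.137 is 87.184.0.0/17 -> r7
At r7: longest match for 87.184.78.137 is 87.184.0.0/16 -> r4
At r4: longest match for 87.184.78.137 is 87.184.0.0/14 -> r3
At r3: longest match for 87.184.78.137 is 87.184.0.0/17 -> local delivery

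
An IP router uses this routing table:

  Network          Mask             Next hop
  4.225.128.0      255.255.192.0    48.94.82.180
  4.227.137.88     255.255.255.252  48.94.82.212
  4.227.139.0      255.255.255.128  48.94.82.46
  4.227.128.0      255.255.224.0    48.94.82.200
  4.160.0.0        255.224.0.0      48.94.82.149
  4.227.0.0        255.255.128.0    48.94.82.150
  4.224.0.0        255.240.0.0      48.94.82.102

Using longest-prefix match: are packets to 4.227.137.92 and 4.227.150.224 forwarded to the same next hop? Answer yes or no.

yes

4.227.137.92: longest match 4.227.128.0/19 -> 48.94.82.200
4.227.150.224: longest match 4.227.128.0/19 -> 48.94.82.200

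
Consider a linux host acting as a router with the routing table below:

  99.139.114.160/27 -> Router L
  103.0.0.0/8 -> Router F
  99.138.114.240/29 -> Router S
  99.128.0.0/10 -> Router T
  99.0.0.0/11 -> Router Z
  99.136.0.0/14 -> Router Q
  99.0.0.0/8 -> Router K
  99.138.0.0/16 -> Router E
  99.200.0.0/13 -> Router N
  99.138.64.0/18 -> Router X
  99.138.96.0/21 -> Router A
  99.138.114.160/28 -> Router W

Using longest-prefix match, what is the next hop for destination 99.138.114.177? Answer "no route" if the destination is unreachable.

Router X

Routes whose prefix contains 99.138.114.177:
  99.0.0.0/8 (99.0.0.0 - 99.255.255.255) -> Router K
  99.128.0.0/10 (99.128.0.0 - 99.191.255.255) -> Router T
  99.136.0.0/14 (99.136.0.0 - 99.139.255.255) -> Router Q
  99.138.0.0/16 (99.138.0.0 - 99.138.255.255) -> Router E
  99.138.64.0/18 (99.138.64.0 - 99.138.127.255) -> Router X
More-specific entries that do NOT match:
  99.138.114.240/29 (99.138.114.240 - 99.138.114.247) does not contain 99.138.114.177
  99.138.114.160/28 (99.138.114.160 - 99.138.114.175) does not contain 99.138.114.177
  99.139.114.160/27 (99.139.114.160 - 99.139.114.191) does not contain 99.138.114.177
  99.138.96.0/21 (99.138.96.0 - 99.138.103.255) does not contain 99.138.114.177
Longest matching prefix is /18 -> next hop Router X.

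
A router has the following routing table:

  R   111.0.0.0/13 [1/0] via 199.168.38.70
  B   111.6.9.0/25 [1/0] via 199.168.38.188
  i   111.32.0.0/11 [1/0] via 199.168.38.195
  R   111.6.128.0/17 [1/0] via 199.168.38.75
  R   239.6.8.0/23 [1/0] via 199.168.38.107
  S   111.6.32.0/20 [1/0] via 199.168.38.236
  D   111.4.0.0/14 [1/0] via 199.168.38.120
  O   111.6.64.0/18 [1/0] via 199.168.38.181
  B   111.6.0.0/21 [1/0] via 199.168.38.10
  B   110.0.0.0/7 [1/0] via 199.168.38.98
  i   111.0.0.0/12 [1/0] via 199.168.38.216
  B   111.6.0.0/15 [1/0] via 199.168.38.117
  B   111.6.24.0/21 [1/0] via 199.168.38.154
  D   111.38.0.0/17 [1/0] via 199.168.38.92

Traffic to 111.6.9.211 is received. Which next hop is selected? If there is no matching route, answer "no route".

Routes whose prefix contains 111.6.9.211:
  110.0.0.0/7 (110.0.0.0 - 111.255.255.255) -> 199.168.38.98
  111.0.0.0/12 (111.0.0.0 - 111.15.255.255) -> 199.168.38.216
  111.0.0.0/13 (111.0.0.0 - 111.7.255.255) -> 199.168.38.70
  111.4.0.0/14 (111.4.0.0 - 111.7.255.255) -> 199.168.38.120
  111.6.0.0/15 (111.6.0.0 - 111.7.255.255) -> 199.168.38.117
More-specific entries that do NOT match:
  111.6.9.0/25 (111.6.9.0 - 111.6.9.127) does not contain 111.6.9.211
  239.6.8.0/23 (239.6.8.0 - 239.6.9.255) does not contain 111.6.9.211
  111.6.0.0/21 (111.6.0.0 - 111.6.7.255) does not contain 111.6.9.211
  111.6.24.0/21 (111.6.24.0 - 111.6.31.255) does not contain 111.6.9.211
  111.6.32.0/20 (111.6.32.0 - 111.6.47.255) does not contain 111.6.9.211
  111.6.64.0/18 (111.6.64.0 - 111.6.127.255) does not contain 111.6.9.211
  111.6.128.0/17 (111.6.128.0 - 111.6.255.255) does not contain 111.6.9.211
  111.38.0.0/17 (111.38.0.0 - 111.38.127.255) does not contain 111.6.9.211
Longest matching prefix is /15 -> next hop 199.168.38.117.

199.168.38.117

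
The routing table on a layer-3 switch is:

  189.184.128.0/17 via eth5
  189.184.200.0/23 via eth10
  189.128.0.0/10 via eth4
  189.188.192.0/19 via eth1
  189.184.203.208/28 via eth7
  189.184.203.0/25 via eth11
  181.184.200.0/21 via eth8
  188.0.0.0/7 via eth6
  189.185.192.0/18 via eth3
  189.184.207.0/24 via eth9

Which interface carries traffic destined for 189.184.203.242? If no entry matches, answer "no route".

Routes whose prefix contains 189.184.203.242:
  188.0.0.0/7 (188.0.0.0 - 189.255.255.255) -> eth6
  189.128.0.0/10 (189.128.0.0 - 189.191.255.255) -> eth4
  189.184.128.0/17 (189.184.128.0 - 189.184.255.255) -> eth5
More-specific entries that do NOT match:
  189.184.203.208/28 (189.184.203.208 - 189.184.203.223) does not contain 189.184.203.242
  189.184.203.0/25 (189.184.203.0 - 189.184.203.127) does not contain 189.184.203.242
  189.184.207.0/24 (189.184.207.0 - 189.184.207.255) does not contain 189.184.203.242
  189.184.200.0/23 (189.184.200.0 - 189.184.201.255) does not contain 189.184.203.242
  181.184.200.0/21 (181.184.200.0 - 181.184.207.255) does not contain 189.184.203.242
  189.188.192.0/19 (189.188.192.0 - 189.188.223.255) does not contain 189.184.203.242
  189.185.192.0/18 (189.185.192.0 - 189.185.255.255) does not contain 189.184.203.242
Longest matching prefix is /17 -> interface eth5.

eth5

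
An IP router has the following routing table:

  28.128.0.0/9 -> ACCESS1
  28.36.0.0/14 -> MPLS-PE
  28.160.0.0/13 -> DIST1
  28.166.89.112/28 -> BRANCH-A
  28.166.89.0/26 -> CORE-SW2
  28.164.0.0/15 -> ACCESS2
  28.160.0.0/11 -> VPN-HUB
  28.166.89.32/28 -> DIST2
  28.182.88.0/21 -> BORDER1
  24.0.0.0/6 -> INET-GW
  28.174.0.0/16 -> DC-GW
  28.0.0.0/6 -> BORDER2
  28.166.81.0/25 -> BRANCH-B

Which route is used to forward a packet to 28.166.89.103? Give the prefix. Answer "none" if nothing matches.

28.160.0.0/13

Entries matching 28.166.89.103:
  28.0.0.0/6 (28.0.0.0 - 31.255.255.255)
  28.128.0.0/9 (28.128.0.0 - 28.255.255.255)
  28.160.0.0/11 (28.160.0.0 - 28.191.255.255)
  28.160.0.0/13 (28.160.0.0 - 28.167.255.255)
Most specific is 28.160.0.0/13.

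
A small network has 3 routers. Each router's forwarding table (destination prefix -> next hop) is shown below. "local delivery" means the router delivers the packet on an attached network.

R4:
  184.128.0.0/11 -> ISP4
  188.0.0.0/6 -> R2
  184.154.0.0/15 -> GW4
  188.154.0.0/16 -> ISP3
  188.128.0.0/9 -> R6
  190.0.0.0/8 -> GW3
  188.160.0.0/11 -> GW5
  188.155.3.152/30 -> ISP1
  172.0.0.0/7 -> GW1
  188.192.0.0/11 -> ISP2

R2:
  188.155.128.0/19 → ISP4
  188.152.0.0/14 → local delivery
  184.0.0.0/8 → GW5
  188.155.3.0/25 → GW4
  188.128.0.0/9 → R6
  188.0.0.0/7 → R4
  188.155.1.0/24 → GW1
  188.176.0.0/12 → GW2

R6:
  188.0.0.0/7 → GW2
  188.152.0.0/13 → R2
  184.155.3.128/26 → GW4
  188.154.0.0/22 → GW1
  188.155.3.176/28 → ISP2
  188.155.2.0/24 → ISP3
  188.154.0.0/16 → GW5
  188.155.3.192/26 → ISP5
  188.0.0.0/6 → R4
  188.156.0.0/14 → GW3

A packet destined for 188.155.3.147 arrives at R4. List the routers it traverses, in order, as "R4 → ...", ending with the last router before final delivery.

R4 → R6 → R2

At R4: longest match for 188.155.3.147 is 188.128.0.0/9 -> R6
At R6: longest match for 188.155.3.147 is 188.152.0.0/13 -> R2
At R2: longest match for 188.155.3.147 is 188.152.0.0/14 -> local delivery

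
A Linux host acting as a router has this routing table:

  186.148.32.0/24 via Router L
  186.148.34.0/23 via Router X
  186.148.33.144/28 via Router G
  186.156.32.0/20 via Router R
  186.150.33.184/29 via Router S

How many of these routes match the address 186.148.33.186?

0

No listed prefix contains 186.148.33.186.
Total matching entries: 0.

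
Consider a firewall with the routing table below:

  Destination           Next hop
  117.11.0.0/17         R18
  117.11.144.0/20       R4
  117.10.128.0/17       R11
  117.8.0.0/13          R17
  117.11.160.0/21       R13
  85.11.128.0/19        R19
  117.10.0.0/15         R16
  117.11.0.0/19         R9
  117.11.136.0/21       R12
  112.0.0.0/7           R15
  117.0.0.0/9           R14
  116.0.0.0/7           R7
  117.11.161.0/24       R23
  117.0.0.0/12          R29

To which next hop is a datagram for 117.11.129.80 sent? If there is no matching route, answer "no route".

Routes whose prefix contains 117.11.129.80:
  116.0.0.0/7 (116.0.0.0 - 117.255.255.255) -> R7
  117.0.0.0/9 (117.0.0.0 - 117.127.255.255) -> R14
  117.0.0.0/12 (117.0.0.0 - 117.15.255.255) -> R29
  117.8.0.0/13 (117.8.0.0 - 117.15.255.255) -> R17
  117.10.0.0/15 (117.10.0.0 - 117.11.255.255) -> R16
More-specific entries that do NOT match:
  117.11.161.0/24 (117.11.161.0 - 117.11.161.255) does not contain 117.11.129.80
  117.11.160.0/21 (117.11.160.0 - 117.11.167.255) does not contain 117.11.129.80
  117.11.136.0/21 (117.11.136.0 - 117.11.143.255) does not contain 117.11.129.80
  117.11.144.0/20 (117.11.144.0 - 117.11.159.255) does not contain 117.11.129.80
  85.11.128.0/19 (85.11.128.0 - 85.11.159.255) does not contain 117.11.129.80
  117.11.0.0/19 (117.11.0.0 - 117.11.31.255) does not contain 117.11.129.80
  117.11.0.0/17 (117.11.0.0 - 117.11.127.255) does not contain 117.11.129.80
  117.10.128.0/17 (117.10.128.0 - 117.10.255.255) does not contain 117.11.129.80
Longest matching prefix is /15 -> next hop R16.

R16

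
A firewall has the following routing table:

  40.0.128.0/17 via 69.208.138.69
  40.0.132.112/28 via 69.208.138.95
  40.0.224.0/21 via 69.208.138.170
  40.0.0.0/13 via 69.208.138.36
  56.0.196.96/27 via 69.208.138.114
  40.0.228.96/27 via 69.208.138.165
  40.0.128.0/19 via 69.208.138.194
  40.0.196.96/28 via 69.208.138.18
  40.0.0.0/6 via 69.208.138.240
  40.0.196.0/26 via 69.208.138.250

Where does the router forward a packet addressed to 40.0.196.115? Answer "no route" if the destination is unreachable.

Routes whose prefix contains 40.0.196.115:
  40.0.0.0/6 (40.0.0.0 - 43.255.255.255) -> 69.208.138.240
  40.0.0.0/13 (40.0.0.0 - 40.7.255.255) -> 69.208.138.36
  40.0.128.0/17 (40.0.128.0 - 40.0.255.255) -> 69.208.138.69
More-specific entries that do NOT match:
  40.0.132.112/28 (40.0.132.112 - 40.0.132.127) does not contain 40.0.196.115
  40.0.196.96/28 (40.0.196.96 - 40.0.196.111) does not contain 40.0.196.115
  56.0.196.96/27 (56.0.196.96 - 56.0.196.127) does not contain 40.0.196.115
  40.0.228.96/27 (40.0.228.96 - 40.0.228.127) does not contain 40.0.196.115
  40.0.196.0/26 (40.0.196.0 - 40.0.196.63) does not contain 40.0.196.115
  40.0.224.0/21 (40.0.224.0 - 40.0.231.255) does not contain 40.0.196.115
  40.0.128.0/19 (40.0.128.0 - 40.0.159.255) does not contain 40.0.196.115
Longest matching prefix is /17 -> next hop 69.208.138.69.

69.208.138.69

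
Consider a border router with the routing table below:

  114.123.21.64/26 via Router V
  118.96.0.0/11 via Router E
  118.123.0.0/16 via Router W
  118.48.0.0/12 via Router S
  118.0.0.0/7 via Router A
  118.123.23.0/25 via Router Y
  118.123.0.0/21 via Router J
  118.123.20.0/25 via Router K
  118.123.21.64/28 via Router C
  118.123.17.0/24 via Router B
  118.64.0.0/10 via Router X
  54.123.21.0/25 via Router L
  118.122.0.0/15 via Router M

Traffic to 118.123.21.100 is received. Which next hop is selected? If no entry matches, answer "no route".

Routes whose prefix contains 118.123.21.100:
  118.0.0.0/7 (118.0.0.0 - 119.255.255.255) -> Router A
  118.64.0.0/10 (118.64.0.0 - 118.127.255.255) -> Router X
  118.96.0.0/11 (118.96.0.0 - 118.127.255.255) -> Router E
  118.122.0.0/15 (118.122.0.0 - 118.123.255.255) -> Router M
  118.123.0.0/16 (118.123.0.0 - 118.123.255.255) -> Router W
More-specific entries that do NOT match:
  118.123.21.64/28 (118.123.21.64 - 118.123.21.79) does not contain 118.123.21.100
  114.123.21.64/26 (114.123.21.64 - 114.123.21.127) does not contain 118.123.21.100
  118.123.23.0/25 (118.123.23.0 - 118.123.23.127) does not contain 118.123.21.100
  118.123.20.0/25 (118.123.20.0 - 118.123.20.127) does not contain 118.123.21.100
  54.123.21.0/25 (54.123.21.0 - 54.123.21.127) does not contain 118.123.21.100
  118.123.17.0/24 (118.123.17.0 - 118.123.17.255) does not contain 118.123.21.100
  118.123.0.0/21 (118.123.0.0 - 118.123.7.255) does not contain 118.123.21.100
Longest matching prefix is /16 -> next hop Router W.

Router W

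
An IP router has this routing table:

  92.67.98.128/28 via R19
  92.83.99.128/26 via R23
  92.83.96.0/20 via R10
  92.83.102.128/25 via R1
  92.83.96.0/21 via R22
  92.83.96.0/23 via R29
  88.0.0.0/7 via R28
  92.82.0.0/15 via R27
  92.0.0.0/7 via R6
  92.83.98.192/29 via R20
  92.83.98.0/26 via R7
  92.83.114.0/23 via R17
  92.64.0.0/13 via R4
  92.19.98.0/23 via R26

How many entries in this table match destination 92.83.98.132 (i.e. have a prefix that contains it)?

4

Prefixes containing 92.83.98.132:
  92.0.0.0/7 (92.0.0.0 - 93.255.255.255)
  92.82.0.0/15 (92.82.0.0 - 92.83.255.255)
  92.83.96.0/20 (92.83.96.0 - 92.83.111.255)
  92.83.96.0/21 (92.83.96.0 - 92.83.103.255)
Total matching entries: 4.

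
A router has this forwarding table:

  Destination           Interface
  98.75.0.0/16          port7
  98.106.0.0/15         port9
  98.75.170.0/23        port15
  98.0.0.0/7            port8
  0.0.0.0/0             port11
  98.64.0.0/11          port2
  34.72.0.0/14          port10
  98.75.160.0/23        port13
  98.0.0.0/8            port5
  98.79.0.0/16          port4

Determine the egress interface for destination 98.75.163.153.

Routes whose prefix contains 98.75.163.153:
  0.0.0.0/0 (default, matches everything) -> port11
  98.0.0.0/7 (98.0.0.0 - 99.255.255.255) -> port8
  98.0.0.0/8 (98.0.0.0 - 98.255.255.255) -> port5
  98.64.0.0/11 (98.64.0.0 - 98.95.255.255) -> port2
  98.75.0.0/16 (98.75.0.0 - 98.75.255.255) -> port7
More-specific entries that do NOT match:
  98.75.170.0/23 (98.75.170.0 - 98.75.171.255) does not contain 98.75.163.153
  98.75.160.0/23 (98.75.160.0 - 98.75.161.255) does not contain 98.75.163.153
Longest matching prefix is /16 -> interface port7.

port7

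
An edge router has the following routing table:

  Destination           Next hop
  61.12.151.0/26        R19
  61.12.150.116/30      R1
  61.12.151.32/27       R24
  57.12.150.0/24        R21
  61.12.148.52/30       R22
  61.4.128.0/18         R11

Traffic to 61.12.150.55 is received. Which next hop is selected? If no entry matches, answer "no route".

No entry's prefix contains 61.12.150.55; there is no default route.

no route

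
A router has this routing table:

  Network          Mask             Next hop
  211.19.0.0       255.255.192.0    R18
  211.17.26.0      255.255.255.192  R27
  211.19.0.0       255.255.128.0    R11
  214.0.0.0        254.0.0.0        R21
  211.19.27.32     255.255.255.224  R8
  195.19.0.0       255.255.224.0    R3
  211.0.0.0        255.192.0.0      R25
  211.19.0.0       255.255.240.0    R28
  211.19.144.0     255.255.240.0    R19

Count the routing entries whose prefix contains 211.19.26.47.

Prefixes containing 211.19.26.47:
  211.0.0.0/10 (211.0.0.0 - 211.63.255.255)
  211.19.0.0/17 (211.19.0.0 - 211.19.127.255)
  211.19.0.0/18 (211.19.0.0 - 211.19.63.255)
Total matching entries: 3.

3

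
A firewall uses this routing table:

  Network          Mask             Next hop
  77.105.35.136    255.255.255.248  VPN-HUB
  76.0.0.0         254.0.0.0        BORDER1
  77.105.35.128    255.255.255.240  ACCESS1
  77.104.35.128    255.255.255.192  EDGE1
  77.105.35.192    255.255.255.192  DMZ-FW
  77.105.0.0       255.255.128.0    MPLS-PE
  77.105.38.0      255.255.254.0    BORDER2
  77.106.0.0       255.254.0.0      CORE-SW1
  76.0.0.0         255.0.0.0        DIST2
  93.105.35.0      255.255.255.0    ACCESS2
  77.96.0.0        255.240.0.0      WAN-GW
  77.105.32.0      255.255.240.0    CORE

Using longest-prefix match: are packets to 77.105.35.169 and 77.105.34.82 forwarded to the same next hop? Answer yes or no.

yes

77.105.35.169: longest match 77.105.32.0/20 -> CORE
77.105.34.82: longest match 77.105.32.0/20 -> CORE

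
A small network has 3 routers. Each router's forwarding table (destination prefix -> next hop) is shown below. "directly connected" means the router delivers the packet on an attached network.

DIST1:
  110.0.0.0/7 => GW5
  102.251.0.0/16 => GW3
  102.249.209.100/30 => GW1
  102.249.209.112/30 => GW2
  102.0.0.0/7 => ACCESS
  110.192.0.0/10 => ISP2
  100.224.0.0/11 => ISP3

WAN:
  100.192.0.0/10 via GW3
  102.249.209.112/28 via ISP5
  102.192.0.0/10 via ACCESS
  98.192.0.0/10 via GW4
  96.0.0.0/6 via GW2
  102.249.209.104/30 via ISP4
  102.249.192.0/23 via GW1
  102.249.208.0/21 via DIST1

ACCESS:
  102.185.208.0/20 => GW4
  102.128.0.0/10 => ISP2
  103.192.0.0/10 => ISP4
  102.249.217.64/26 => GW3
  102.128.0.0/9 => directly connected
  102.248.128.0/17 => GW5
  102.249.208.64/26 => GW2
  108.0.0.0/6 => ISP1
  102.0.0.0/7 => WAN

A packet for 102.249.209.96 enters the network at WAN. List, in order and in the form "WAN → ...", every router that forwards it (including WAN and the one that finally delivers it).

At WAN: longest match for 102.249.209.96 is 102.249.208.0/21 -> DIST1
At DIST1: longest match for 102.249.209.96 is 102.0.0.0/7 -> ACCESS
At ACCESS: longest match for 102.249.209.96 is 102.128.0.0/9 -> directly connected

WAN → DIST1 → ACCESS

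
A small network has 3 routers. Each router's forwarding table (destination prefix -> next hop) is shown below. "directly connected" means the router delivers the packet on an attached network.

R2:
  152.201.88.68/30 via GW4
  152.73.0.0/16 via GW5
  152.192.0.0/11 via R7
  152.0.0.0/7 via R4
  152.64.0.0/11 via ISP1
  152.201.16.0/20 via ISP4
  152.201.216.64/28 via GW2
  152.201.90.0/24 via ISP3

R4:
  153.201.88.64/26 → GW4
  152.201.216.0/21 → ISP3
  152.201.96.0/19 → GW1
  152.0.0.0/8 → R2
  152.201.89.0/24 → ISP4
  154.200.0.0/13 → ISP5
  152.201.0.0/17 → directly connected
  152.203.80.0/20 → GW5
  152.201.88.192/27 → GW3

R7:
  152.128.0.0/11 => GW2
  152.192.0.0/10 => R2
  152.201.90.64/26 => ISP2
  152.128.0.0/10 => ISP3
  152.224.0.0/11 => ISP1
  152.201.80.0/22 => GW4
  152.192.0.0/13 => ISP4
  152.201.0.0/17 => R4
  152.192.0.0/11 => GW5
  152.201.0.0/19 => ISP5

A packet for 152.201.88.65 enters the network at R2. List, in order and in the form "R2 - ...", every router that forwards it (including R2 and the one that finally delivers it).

R2 - R7 - R4

At R2: longest match for 152.201.88.65 is 152.192.0.0/11 -> R7
At R7: longest match for 152.201.88.65 is 152.201.0.0/17 -> R4
At R4: longest match for 152.201.88.65 is 152.201.0.0/17 -> directly connected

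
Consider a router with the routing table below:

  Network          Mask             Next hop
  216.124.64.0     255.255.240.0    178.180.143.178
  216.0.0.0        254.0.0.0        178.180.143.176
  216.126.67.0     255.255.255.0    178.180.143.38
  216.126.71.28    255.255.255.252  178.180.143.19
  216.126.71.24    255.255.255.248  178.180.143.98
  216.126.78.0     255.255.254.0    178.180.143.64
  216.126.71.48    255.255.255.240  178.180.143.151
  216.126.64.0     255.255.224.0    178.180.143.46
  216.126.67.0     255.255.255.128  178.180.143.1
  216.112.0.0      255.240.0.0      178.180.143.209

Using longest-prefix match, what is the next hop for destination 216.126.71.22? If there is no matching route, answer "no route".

178.180.143.46

Routes whose prefix contains 216.126.71.22:
  216.0.0.0/7 (216.0.0.0 - 217.255.255.255) -> 178.180.143.176
  216.112.0.0/12 (216.112.0.0 - 216.127.255.255) -> 178.180.143.209
  216.126.64.0/19 (216.126.64.0 - 216.126.95.255) -> 178.180.143.46
More-specific entries that do NOT match:
  216.126.71.28/30 (216.126.71.28 - 216.126.71.31) does not contain 216.126.71.22
  216.126.71.24/29 (216.126.71.24 - 216.126.71.31) does not contain 216.126.71.22
  216.126.71.48/28 (216.126.71.48 - 216.126.71.63) does not contain 216.126.71.22
  216.126.67.0/25 (216.126.67.0 - 216.126.67.127) does not contain 216.126.71.22
  216.126.67.0/24 (216.126.67.0 - 216.126.67.255) does not contain 216.126.71.22
  216.126.78.0/23 (216.126.78.0 - 216.126.79.255) does not contain 216.126.71.22
  216.124.64.0/20 (216.124.64.0 - 216.124.79.255) does not contain 216.126.71.22
Longest matching prefix is /19 -> next hop 178.180.143.46.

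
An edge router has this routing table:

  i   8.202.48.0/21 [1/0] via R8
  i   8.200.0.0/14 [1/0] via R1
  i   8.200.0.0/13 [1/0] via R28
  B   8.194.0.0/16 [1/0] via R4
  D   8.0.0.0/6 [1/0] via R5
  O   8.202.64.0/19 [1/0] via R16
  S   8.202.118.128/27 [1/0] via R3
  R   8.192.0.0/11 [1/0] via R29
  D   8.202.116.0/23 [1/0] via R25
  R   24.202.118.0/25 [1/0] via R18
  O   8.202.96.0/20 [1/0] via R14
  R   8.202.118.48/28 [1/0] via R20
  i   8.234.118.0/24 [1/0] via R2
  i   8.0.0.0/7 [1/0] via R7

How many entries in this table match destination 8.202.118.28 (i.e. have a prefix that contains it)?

5

Prefixes containing 8.202.118.28:
  8.0.0.0/6 (8.0.0.0 - 11.255.255.255)
  8.0.0.0/7 (8.0.0.0 - 9.255.255.255)
  8.192.0.0/11 (8.192.0.0 - 8.223.255.255)
  8.200.0.0/13 (8.200.0.0 - 8.207.255.255)
  8.200.0.0/14 (8.200.0.0 - 8.203.255.255)
Total matching entries: 5.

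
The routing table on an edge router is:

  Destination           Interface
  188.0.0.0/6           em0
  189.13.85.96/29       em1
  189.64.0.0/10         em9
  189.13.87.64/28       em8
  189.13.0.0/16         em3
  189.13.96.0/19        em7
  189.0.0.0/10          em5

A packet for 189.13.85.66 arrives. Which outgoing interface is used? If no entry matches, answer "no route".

em3

Routes whose prefix contains 189.13.85.66:
  188.0.0.0/6 (188.0.0.0 - 191.255.255.255) -> em0
  189.0.0.0/10 (189.0.0.0 - 189.63.255.255) -> em5
  189.13.0.0/16 (189.13.0.0 - 189.13.255.255) -> em3
More-specific entries that do NOT match:
  189.13.85.96/29 (189.13.85.96 - 189.13.85.103) does not contain 189.13.85.66
  189.13.87.64/28 (189.13.87.64 - 189.13.87.79) does not contain 189.13.85.66
  189.13.96.0/19 (189.13.96.0 - 189.13.127.255) does not contain 189.13.85.66
Longest matching prefix is /16 -> interface em3.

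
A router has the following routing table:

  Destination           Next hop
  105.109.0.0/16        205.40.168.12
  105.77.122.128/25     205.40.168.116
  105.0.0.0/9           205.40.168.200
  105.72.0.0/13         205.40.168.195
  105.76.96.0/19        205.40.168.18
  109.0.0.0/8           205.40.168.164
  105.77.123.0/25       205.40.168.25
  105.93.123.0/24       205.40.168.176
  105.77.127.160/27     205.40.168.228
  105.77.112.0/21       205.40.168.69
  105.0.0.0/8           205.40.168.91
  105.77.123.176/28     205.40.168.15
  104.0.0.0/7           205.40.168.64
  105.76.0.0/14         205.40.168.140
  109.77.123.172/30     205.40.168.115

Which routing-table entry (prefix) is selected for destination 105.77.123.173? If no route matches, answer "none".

Entries matching 105.77.123.173:
  104.0.0.0/7 (104.0.0.0 - 105.255.255.255)
  105.0.0.0/8 (105.0.0.0 - 105.255.255.255)
  105.0.0.0/9 (105.0.0.0 - 105.127.255.255)
  105.72.0.0/13 (105.72.0.0 - 105.79.255.255)
  105.76.0.0/14 (105.76.0.0 - 105.79.255.255)
Most specific is 105.76.0.0/14.

105.76.0.0/14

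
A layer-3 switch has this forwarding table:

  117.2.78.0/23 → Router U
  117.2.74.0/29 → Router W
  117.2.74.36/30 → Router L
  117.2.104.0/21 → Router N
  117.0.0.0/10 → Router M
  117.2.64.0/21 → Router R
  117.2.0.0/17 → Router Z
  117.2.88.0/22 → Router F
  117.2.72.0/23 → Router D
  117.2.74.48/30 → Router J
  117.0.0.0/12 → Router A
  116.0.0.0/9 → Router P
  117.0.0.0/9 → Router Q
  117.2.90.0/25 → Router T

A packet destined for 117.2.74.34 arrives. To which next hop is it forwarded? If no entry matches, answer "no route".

Router Z

Routes whose prefix contains 117.2.74.34:
  117.0.0.0/9 (117.0.0.0 - 117.127.255.255) -> Router Q
  117.0.0.0/10 (117.0.0.0 - 117.63.255.255) -> Router M
  117.0.0.0/12 (117.0.0.0 - 117.15.255.255) -> Router A
  117.2.0.0/17 (117.2.0.0 - 117.2.127.255) -> Router Z
More-specific entries that do NOT match:
  117.2.74.36/30 (117.2.74.36 - 117.2.74.39) does not contain 117.2.74.34
  117.2.74.48/30 (117.2.74.48 - 117.2.74.51) does not contain 117.2.74.34
  117.2.74.0/29 (117.2.74.0 - 117.2.74.7) does not contain 117.2.74.34
  117.2.90.0/25 (117.2.90.0 - 117.2.90.127) does not contain 117.2.74.34
  117.2.78.0/23 (117.2.78.0 - 117.2.79.255) does not contain 117.2.74.34
  117.2.72.0/23 (117.2.72.0 - 117.2.73.255) does not contain 117.2.74.34
  117.2.88.0/22 (117.2.88.0 - 117.2.91.255) does not contain 117.2.74.34
  117.2.104.0/21 (117.2.104.0 - 117.2.111.255) does not contain 117.2.74.34
  117.2.64.0/21 (117.2.64.0 - 117.2.71.255) does not contain 117.2.74.34
Longest matching prefix is /17 -> next hop Router Z.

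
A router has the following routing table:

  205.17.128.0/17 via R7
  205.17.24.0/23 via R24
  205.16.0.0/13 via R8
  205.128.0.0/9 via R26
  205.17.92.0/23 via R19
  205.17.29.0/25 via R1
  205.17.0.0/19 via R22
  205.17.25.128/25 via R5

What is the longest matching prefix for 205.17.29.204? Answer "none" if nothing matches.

205.17.0.0/19

Entries matching 205.17.29.204:
  205.16.0.0/13 (205.16.0.0 - 205.23.255.255)
  205.17.0.0/19 (205.17.0.0 - 205.17.31.255)
Most specific is 205.17.0.0/19.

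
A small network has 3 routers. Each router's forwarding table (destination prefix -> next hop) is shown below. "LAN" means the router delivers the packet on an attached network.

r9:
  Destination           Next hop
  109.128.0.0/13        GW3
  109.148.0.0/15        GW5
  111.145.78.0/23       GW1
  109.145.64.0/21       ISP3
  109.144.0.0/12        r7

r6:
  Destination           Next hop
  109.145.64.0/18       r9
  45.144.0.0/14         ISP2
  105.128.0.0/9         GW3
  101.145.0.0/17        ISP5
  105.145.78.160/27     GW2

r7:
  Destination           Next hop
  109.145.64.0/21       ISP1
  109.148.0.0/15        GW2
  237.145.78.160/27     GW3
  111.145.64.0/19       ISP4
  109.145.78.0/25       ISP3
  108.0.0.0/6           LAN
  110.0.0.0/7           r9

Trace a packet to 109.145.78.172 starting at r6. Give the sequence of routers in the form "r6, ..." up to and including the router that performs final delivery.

At r6: longest match for 109.145.78.172 is 109.145.64.0/18 -> r9
At r9: longest match for 109.145.78.172 is 109.144.0.0/12 -> r7
At r7: longest match for 109.145.78.172 is 108.0.0.0/6 -> LAN

r6, r9, r7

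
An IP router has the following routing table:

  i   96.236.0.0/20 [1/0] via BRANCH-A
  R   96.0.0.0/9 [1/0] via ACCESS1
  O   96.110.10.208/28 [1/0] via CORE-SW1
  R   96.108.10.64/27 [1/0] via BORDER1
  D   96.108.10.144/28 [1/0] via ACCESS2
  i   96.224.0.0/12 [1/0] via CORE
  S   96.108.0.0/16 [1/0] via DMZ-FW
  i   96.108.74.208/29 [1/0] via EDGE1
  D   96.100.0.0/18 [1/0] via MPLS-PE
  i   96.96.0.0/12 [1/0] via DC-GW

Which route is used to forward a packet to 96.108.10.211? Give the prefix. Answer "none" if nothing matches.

96.108.0.0/16

Entries matching 96.108.10.211:
  96.0.0.0/9 (96.0.0.0 - 96.127.255.255)
  96.96.0.0/12 (96.96.0.0 - 96.111.255.255)
  96.108.0.0/16 (96.108.0.0 - 96.108.255.255)
Most specific is 96.108.0.0/16.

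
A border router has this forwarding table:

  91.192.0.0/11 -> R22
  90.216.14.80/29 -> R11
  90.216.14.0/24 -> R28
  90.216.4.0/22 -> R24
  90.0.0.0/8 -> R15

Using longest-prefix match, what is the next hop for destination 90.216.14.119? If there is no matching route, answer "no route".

Routes whose prefix contains 90.216.14.119:
  90.0.0.0/8 (90.0.0.0 - 90.255.255.255) -> R15
  90.216.14.0/24 (90.216.14.0 - 90.216.14.255) -> R28
More-specific entries that do NOT match:
  90.216.14.80/29 (90.216.14.80 - 90.216.14.87) does not contain 90.216.14.119
Longest matching prefix is /24 -> next hop R28.

R28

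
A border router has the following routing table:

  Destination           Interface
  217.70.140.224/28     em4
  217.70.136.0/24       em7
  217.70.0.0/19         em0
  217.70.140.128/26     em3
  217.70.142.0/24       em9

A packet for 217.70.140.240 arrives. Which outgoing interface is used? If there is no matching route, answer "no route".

no route

No entry's prefix contains 217.70.140.240; there is no default route.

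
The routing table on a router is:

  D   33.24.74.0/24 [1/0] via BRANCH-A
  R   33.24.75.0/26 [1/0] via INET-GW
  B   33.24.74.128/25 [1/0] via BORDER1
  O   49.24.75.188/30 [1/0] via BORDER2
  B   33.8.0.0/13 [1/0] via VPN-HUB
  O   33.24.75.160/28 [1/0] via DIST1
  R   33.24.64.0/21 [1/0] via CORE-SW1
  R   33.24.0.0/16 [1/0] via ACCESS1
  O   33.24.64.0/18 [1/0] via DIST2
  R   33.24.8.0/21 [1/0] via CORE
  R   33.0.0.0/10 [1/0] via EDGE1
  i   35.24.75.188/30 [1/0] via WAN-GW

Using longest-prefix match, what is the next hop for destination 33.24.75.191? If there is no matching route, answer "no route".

Routes whose prefix contains 33.24.75.191:
  33.0.0.0/10 (33.0.0.0 - 33.63.255.255) -> EDGE1
  33.24.0.0/16 (33.24.0.0 - 33.24.255.255) -> ACCESS1
  33.24.64.0/18 (33.24.64.0 - 33.24.127.255) -> DIST2
More-specific entries that do NOT match:
  49.24.75.188/30 (49.24.75.188 - 49.24.75.191) does not contain 33.24.75.191
  35.24.75.188/30 (35.24.75.188 - 35.24.75.191) does not contain 33.24.75.191
  33.24.75.160/28 (33.24.75.160 - 33.24.75.175) does not contain 33.24.75.191
  33.24.75.0/26 (33.24.75.0 - 33.24.75.63) does not contain 33.24.75.191
  33.24.74.128/25 (33.24.74.128 - 33.24.74.255) does not contain 33.24.75.191
  33.24.74.0/24 (33.24.74.0 - 33.24.74.255) does not contain 33.24.75.191
  33.24.64.0/21 (33.24.64.0 - 33.24.71.255) does not contain 33.24.75.191
  33.24.8.0/21 (33.24.8.0 - 33.24.15.255) does not contain 33.24.75.191
Longest matching prefix is /18 -> next hop DIST2.

DIST2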